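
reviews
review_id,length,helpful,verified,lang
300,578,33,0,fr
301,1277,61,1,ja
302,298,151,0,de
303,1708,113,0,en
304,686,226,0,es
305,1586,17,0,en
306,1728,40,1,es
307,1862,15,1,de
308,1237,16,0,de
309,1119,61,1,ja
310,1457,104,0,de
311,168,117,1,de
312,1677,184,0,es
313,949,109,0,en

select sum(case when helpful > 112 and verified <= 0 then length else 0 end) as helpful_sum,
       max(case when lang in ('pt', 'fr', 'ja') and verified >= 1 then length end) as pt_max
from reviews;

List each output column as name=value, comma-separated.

[helpful_sum: helpful > 112 and verified <= 0]
review_id=300: ✗
review_id=301: ✗
review_id=302: ✓ → 298
review_id=303: ✓ → 1708
review_id=304: ✓ → 686
review_id=305: ✗
review_id=306: ✗
review_id=307: ✗
review_id=308: ✗
review_id=309: ✗
review_id=310: ✗
review_id=311: ✗
review_id=312: ✓ → 1677
review_id=313: ✗
helpful_sum = 298 + 1708 + 686 + 1677 = 4369
—
[pt_max: lang in ('pt', 'fr', 'ja') and verified >= 1]
review_id=300: ✗
review_id=301: ✓ → 1277
review_id=302: ✗
review_id=303: ✗
review_id=304: ✗
review_id=305: ✗
review_id=306: ✗
review_id=307: ✗
review_id=308: ✗
review_id=309: ✓ → 1119
review_id=310: ✗
review_id=311: ✗
review_id=312: ✗
review_id=313: ✗
pt_max = MAX(1277, 1119) = 1277

helpful_sum=4369, pt_max=1277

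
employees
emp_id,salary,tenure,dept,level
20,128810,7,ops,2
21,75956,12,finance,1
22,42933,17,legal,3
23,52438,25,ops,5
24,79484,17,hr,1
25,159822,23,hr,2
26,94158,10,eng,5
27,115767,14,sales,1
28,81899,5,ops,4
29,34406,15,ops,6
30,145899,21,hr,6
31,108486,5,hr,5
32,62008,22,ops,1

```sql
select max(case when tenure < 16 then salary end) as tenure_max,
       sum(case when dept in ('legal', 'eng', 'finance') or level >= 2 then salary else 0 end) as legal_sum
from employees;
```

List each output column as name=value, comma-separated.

[tenure_max: tenure < 16]
emp_id=20: ✓ → 128810
emp_id=21: ✓ → 75956
emp_id=22: ✗
emp_id=23: ✗
emp_id=24: ✗
emp_id=25: ✗
emp_id=26: ✓ → 94158
emp_id=27: ✓ → 115767
emp_id=28: ✓ → 81899
emp_id=29: ✓ → 34406
emp_id=30: ✗
emp_id=31: ✓ → 108486
emp_id=32: ✗
tenure_max = MAX(128810, 75956, 94158, 115767, 81899, 34406, 108486) = 128810
—
[legal_sum: dept in ('legal', 'eng', 'finance') or level >= 2]
emp_id=20: ✓ → 128810
emp_id=21: ✓ → 75956
emp_id=22: ✓ → 42933
emp_id=23: ✓ → 52438
emp_id=24: ✗
emp_id=25: ✓ → 159822
emp_id=26: ✓ → 94158
emp_id=27: ✗
emp_id=28: ✓ → 81899
emp_id=29: ✓ → 34406
emp_id=30: ✓ → 145899
emp_id=31: ✓ → 108486
emp_id=32: ✗
legal_sum = 128810 + 75956 + 42933 + 52438 + 159822 + 94158 + 81899 + 34406 + 145899 + 108486 = 924807

tenure_max=128810, legal_sum=924807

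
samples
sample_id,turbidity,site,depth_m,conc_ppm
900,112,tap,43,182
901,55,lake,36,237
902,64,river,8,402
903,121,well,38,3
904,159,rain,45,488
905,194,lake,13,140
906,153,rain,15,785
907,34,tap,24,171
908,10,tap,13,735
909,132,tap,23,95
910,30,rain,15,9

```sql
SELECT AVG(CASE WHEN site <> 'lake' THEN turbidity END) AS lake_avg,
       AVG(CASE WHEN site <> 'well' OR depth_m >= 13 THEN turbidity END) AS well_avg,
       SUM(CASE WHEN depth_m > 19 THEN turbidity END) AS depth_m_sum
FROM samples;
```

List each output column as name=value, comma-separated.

lake_avg=90.5555555556, well_avg=96.7272727273, depth_m_sum=613

[lake_avg: site <> 'lake']
sample_id=900: ✓ → 112
sample_id=901: ✗
sample_id=902: ✓ → 64
sample_id=903: ✓ → 121
sample_id=904: ✓ → 159
sample_id=905: ✗
sample_id=906: ✓ → 153
sample_id=907: ✓ → 34
sample_id=908: ✓ → 10
sample_id=909: ✓ → 132
sample_id=910: ✓ → 30
lake_avg = (112 + 64 + 121 + 159 + 153 + 34 + 10 + 132 + 30) / 9 = 90.5555555556
—
[well_avg: site <> 'well' OR depth_m >= 13]
sample_id=900: ✓ → 112
sample_id=901: ✓ → 55
sample_id=902: ✓ → 64
sample_id=903: ✓ → 121
sample_id=904: ✓ → 159
sample_id=905: ✓ → 194
sample_id=906: ✓ → 153
sample_id=907: ✓ → 34
sample_id=908: ✓ → 10
sample_id=909: ✓ → 132
sample_id=910: ✓ → 30
well_avg = (112 + 55 + 64 + 121 + 159 + 194 + 153 + 34 + 10 + 132 + 30) / 11 = 96.7272727273
—
[depth_m_sum: depth_m > 19]
sample_id=900: ✓ → 112
sample_id=901: ✓ → 55
sample_id=902: ✗
sample_id=903: ✓ → 121
sample_id=904: ✓ → 159
sample_id=905: ✗
sample_id=906: ✗
sample_id=907: ✓ → 34
sample_id=908: ✗
sample_id=909: ✓ → 132
sample_id=910: ✗
depth_m_sum = 112 + 55 + 121 + 159 + 34 + 132 = 613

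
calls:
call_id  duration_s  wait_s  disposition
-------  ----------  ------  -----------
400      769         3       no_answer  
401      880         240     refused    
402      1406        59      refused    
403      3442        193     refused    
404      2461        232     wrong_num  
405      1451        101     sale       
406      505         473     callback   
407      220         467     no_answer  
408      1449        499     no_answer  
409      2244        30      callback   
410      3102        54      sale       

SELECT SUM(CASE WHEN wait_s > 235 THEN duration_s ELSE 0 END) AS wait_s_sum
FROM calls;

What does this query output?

3054

call_id=400: ✗
call_id=401: ✓ → 880
call_id=402: ✗
call_id=403: ✗
call_id=404: ✗
call_id=405: ✗
call_id=406: ✓ → 505
call_id=407: ✓ → 220
call_id=408: ✓ → 1449
call_id=409: ✗
call_id=410: ✗
wait_s_sum = 880 + 505 + 220 + 1449 = 3054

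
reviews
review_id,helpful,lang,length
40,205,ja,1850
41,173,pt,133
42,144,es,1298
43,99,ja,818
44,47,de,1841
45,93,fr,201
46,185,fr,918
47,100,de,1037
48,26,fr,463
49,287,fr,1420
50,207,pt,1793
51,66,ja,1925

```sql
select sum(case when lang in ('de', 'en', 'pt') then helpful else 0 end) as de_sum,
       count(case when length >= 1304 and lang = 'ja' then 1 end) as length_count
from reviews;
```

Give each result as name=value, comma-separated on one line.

[de_sum: lang in ('de', 'en', 'pt')]
review_id=40: ✗
review_id=41: ✓ → 173
review_id=42: ✗
review_id=43: ✗
review_id=44: ✓ → 47
review_id=45: ✗
review_id=46: ✗
review_id=47: ✓ → 100
review_id=48: ✗
review_id=49: ✗
review_id=50: ✓ → 207
review_id=51: ✗
de_sum = 173 + 47 + 100 + 207 = 527
—
[length_count: length >= 1304 and lang = 'ja']
review_id=40: ✓ → 1
review_id=41: ✗
review_id=42: ✗
review_id=43: ✗
review_id=44: ✗
review_id=45: ✗
review_id=46: ✗
review_id=47: ✗
review_id=48: ✗
review_id=49: ✗
review_id=50: ✗
review_id=51: ✓ → 1
length_count = COUNT(1, 1) = 2

de_sum=527, length_count=2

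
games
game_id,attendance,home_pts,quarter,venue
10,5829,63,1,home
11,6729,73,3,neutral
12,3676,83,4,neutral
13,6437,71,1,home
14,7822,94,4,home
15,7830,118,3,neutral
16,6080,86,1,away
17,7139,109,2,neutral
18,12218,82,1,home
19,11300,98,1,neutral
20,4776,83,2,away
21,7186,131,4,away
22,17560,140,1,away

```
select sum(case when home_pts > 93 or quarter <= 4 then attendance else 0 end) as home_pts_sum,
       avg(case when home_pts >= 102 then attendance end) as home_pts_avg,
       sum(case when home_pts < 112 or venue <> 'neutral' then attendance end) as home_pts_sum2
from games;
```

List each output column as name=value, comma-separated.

home_pts_sum=104582, home_pts_avg=9928.75, home_pts_sum2=96752

[home_pts_sum: home_pts > 93 or quarter <= 4]
game_id=10: ✓ → 5829
game_id=11: ✓ → 6729
game_id=12: ✓ → 3676
game_id=13: ✓ → 6437
game_id=14: ✓ → 7822
game_id=15: ✓ → 7830
game_id=16: ✓ → 6080
game_id=17: ✓ → 7139
game_id=18: ✓ → 12218
game_id=19: ✓ → 11300
game_id=20: ✓ → 4776
game_id=21: ✓ → 7186
game_id=22: ✓ → 17560
home_pts_sum = 5829 + 6729 + 3676 + 6437 + 7822 + 7830 + 6080 + 7139 + 12218 + 11300 + 4776 + 7186 + 17560 = 104582
—
[home_pts_avg: home_pts >= 102]
game_id=10: ✗
game_id=11: ✗
game_id=12: ✗
game_id=13: ✗
game_id=14: ✗
game_id=15: ✓ → 7830
game_id=16: ✗
game_id=17: ✓ → 7139
game_id=18: ✗
game_id=19: ✗
game_id=20: ✗
game_id=21: ✓ → 7186
game_id=22: ✓ → 17560
home_pts_avg = (7830 + 7139 + 7186 + 17560) / 4 = 9928.75
—
[home_pts_sum2: home_pts < 112 or venue <> 'neutral']
game_id=10: ✓ → 5829
game_id=11: ✓ → 6729
game_id=12: ✓ → 3676
game_id=13: ✓ → 6437
game_id=14: ✓ → 7822
game_id=15: ✗
game_id=16: ✓ → 6080
game_id=17: ✓ → 7139
game_id=18: ✓ → 12218
game_id=19: ✓ → 11300
game_id=20: ✓ → 4776
game_id=21: ✓ → 7186
game_id=22: ✓ → 17560
home_pts_sum2 = 5829 + 6729 + 3676 + 6437 + 7822 + 6080 + 7139 + 12218 + 11300 + 4776 + 7186 + 17560 = 96752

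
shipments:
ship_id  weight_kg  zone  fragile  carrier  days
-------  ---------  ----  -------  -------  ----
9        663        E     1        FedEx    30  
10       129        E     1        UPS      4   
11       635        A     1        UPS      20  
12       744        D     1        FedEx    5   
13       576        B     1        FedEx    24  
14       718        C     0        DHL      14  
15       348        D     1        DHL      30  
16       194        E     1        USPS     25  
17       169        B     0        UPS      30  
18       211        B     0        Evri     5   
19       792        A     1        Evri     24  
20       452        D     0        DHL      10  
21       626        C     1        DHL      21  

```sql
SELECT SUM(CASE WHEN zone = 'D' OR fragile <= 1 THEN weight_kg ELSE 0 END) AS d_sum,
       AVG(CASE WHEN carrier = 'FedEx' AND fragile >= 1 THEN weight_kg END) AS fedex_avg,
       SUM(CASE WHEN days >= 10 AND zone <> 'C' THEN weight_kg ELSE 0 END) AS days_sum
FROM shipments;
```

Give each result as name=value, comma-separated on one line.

[d_sum: zone = 'D' OR fragile <= 1]
ship_id=9: ✓ → 663
ship_id=10: ✓ → 129
ship_id=11: ✓ → 635
ship_id=12: ✓ → 744
ship_id=13: ✓ → 576
ship_id=14: ✓ → 718
ship_id=15: ✓ → 348
ship_id=16: ✓ → 194
ship_id=17: ✓ → 169
ship_id=18: ✓ → 211
ship_id=19: ✓ → 792
ship_id=20: ✓ → 452
ship_id=21: ✓ → 626
d_sum = 663 + 129 + 635 + 744 + 576 + 718 + 348 + 194 + 169 + 211 + 792 + 452 + 626 = 6257
—
[fedex_avg: carrier = 'FedEx' AND fragile >= 1]
ship_id=9: ✓ → 663
ship_id=10: ✗
ship_id=11: ✗
ship_id=12: ✓ → 744
ship_id=13: ✓ → 576
ship_id=14: ✗
ship_id=15: ✗
ship_id=16: ✗
ship_id=17: ✗
ship_id=18: ✗
ship_id=19: ✗
ship_id=20: ✗
ship_id=21: ✗
fedex_avg = (663 + 744 + 576) / 3 = 661
—
[days_sum: days >= 10 AND zone <> 'C']
ship_id=9: ✓ → 663
ship_id=10: ✗
ship_id=11: ✓ → 635
ship_id=12: ✗
ship_id=13: ✓ → 576
ship_id=14: ✗
ship_id=15: ✓ → 348
ship_id=16: ✓ → 194
ship_id=17: ✓ → 169
ship_id=18: ✗
ship_id=19: ✓ → 792
ship_id=20: ✓ → 452
ship_id=21: ✗
days_sum = 663 + 635 + 576 + 348 + 194 + 169 + 792 + 452 = 3829

d_sum=6257, fedex_avg=661, days_sum=3829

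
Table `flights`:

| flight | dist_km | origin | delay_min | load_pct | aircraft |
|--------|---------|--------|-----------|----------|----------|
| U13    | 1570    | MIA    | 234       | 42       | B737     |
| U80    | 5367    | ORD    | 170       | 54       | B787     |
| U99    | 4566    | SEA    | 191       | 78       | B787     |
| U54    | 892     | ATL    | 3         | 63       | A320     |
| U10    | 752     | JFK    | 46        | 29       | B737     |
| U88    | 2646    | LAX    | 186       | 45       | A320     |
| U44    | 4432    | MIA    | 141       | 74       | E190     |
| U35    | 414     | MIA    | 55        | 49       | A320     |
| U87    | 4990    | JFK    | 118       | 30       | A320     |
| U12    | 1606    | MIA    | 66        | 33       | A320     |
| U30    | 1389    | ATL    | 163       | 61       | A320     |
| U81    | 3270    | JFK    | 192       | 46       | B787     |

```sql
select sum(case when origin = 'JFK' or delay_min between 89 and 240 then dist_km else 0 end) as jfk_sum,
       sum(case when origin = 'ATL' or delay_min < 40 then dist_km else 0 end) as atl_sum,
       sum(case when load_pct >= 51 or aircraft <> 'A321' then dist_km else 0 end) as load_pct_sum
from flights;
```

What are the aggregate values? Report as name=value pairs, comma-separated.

[jfk_sum: origin = 'JFK' or delay_min between 89 and 240]
flight=U13: ✓ → 1570
flight=U80: ✓ → 5367
flight=U99: ✓ → 4566
flight=U54: ✗
flight=U10: ✓ → 752
flight=U88: ✓ → 2646
flight=U44: ✓ → 4432
flight=U35: ✗
flight=U87: ✓ → 4990
flight=U12: ✗
flight=U30: ✓ → 1389
flight=U81: ✓ → 3270
jfk_sum = 1570 + 5367 + 4566 + 752 + 2646 + 4432 + 4990 + 1389 + 3270 = 28982
—
[atl_sum: origin = 'ATL' or delay_min < 40]
flight=U13: ✗
flight=U80: ✗
flight=U99: ✗
flight=U54: ✓ → 892
flight=U10: ✗
flight=U88: ✗
flight=U44: ✗
flight=U35: ✗
flight=U87: ✗
flight=U12: ✗
flight=U30: ✓ → 1389
flight=U81: ✗
atl_sum = 892 + 1389 = 2281
—
[load_pct_sum: load_pct >= 51 or aircraft <> 'A321']
flight=U13: ✓ → 1570
flight=U80: ✓ → 5367
flight=U99: ✓ → 4566
flight=U54: ✓ → 892
flight=U10: ✓ → 752
flight=U88: ✓ → 2646
flight=U44: ✓ → 4432
flight=U35: ✓ → 414
flight=U87: ✓ → 4990
flight=U12: ✓ → 1606
flight=U30: ✓ → 1389
flight=U81: ✓ → 3270
load_pct_sum = 1570 + 5367 + 4566 + 892 + 752 + 2646 + 4432 + 414 + 4990 + 1606 + 1389 + 3270 = 31894

jfk_sum=28982, atl_sum=2281, load_pct_sum=31894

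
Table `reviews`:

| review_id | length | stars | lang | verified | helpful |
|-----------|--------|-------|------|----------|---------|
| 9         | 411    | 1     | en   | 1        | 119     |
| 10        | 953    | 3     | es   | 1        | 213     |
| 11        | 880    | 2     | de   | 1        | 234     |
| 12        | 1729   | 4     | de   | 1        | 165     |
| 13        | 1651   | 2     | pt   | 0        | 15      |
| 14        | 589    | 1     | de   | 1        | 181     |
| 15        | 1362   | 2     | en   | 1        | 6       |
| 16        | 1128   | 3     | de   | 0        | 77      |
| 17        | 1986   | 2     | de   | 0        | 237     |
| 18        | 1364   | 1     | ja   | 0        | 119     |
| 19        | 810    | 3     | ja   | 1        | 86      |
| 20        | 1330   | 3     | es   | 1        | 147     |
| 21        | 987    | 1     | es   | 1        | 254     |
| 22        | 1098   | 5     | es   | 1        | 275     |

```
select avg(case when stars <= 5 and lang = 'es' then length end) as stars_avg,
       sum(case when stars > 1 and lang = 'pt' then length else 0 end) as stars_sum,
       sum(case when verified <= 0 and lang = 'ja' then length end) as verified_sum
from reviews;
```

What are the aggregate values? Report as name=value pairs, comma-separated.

[stars_avg: stars <= 5 and lang = 'es']
review_id=9: ✗
review_id=10: ✓ → 953
review_id=11: ✗
review_id=12: ✗
review_id=13: ✗
review_id=14: ✗
review_id=15: ✗
review_id=16: ✗
review_id=17: ✗
review_id=18: ✗
review_id=19: ✗
review_id=20: ✓ → 1330
review_id=21: ✓ → 987
review_id=22: ✓ → 1098
stars_avg = (953 + 1330 + 987 + 1098) / 4 = 1092
—
[stars_sum: stars > 1 and lang = 'pt']
review_id=9: ✗
review_id=10: ✗
review_id=11: ✗
review_id=12: ✗
review_id=13: ✓ → 1651
review_id=14: ✗
review_id=15: ✗
review_id=16: ✗
review_id=17: ✗
review_id=18: ✗
review_id=19: ✗
review_id=20: ✗
review_id=21: ✗
review_id=22: ✗
stars_sum = 1651
—
[verified_sum: verified <= 0 and lang = 'ja']
review_id=9: ✗
review_id=10: ✗
review_id=11: ✗
review_id=12: ✗
review_id=13: ✗
review_id=14: ✗
review_id=15: ✗
review_id=16: ✗
review_id=17: ✗
review_id=18: ✓ → 1364
review_id=19: ✗
review_id=20: ✗
review_id=21: ✗
review_id=22: ✗
verified_sum = 1364

stars_avg=1092, stars_sum=1651, verified_sum=1364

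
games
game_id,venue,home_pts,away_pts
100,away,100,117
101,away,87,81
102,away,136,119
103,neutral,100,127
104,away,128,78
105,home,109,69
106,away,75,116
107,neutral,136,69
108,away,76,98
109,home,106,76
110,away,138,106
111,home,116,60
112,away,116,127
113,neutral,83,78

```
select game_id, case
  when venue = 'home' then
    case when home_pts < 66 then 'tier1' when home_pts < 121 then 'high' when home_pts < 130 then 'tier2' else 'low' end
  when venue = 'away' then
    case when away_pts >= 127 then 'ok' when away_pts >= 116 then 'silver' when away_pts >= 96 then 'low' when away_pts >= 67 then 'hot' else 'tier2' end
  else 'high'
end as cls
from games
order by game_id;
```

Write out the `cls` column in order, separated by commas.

game_id=100: venue='away' → inner[away_pts >= 116] → silver
game_id=101: venue='away' → inner[away_pts >= 67] → hot
game_id=102: venue='away' → inner[away_pts >= 116] → silver
game_id=103: venue='neutral' → outer ELSE → high
game_id=104: venue='away' → inner[away_pts >= 67] → hot
game_id=105: venue='home' → inner[home_pts < 121] → high
game_id=106: venue='away' → inner[away_pts >= 116] → silver
game_id=107: venue='neutral' → outer ELSE → high
game_id=108: venue='away' → inner[away_pts >= 96] → low
game_id=109: venue='home' → inner[home_pts < 121] → high
game_id=110: venue='away' → inner[away_pts >= 96] → low
game_id=111: venue='home' → inner[home_pts < 121] → high
game_id=112: venue='away' → inner[away_pts >= 127] → ok
game_id=113: venue='neutral' → outer ELSE → high

silver, hot, silver, high, hot, high, silver, high, low, high, low, high, ok, high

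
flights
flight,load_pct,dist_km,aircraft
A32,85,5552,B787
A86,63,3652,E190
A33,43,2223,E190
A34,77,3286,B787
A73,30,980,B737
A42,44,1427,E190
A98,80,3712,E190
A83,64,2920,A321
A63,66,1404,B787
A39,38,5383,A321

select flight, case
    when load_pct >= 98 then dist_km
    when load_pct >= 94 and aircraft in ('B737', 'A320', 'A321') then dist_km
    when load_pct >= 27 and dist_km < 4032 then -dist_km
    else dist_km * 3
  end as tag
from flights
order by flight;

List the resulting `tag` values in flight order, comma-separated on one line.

16656, -2223, -3286, 16149, -1427, -1404, -980, -2920, -3652, -3712

flight=A32: ELSE → 16656
flight=A33: load_pct >= 27 and dist_km < 4032 → -2223
flight=A34: load_pct >= 27 and dist_km < 4032 → -3286
flight=A39: ELSE → 16149
flight=A42: load_pct >= 27 and dist_km < 4032 → -1427
flight=A63: load_pct >= 27 and dist_km < 4032 → -1404
flight=A73: load_pct >= 27 and dist_km < 4032 → -980
flight=A83: load_pct >= 27 and dist_km < 4032 → -2920
flight=A86: load_pct >= 27 and dist_km < 4032 → -3652
flight=A98: load_pct >= 27 and dist_km < 4032 → -3712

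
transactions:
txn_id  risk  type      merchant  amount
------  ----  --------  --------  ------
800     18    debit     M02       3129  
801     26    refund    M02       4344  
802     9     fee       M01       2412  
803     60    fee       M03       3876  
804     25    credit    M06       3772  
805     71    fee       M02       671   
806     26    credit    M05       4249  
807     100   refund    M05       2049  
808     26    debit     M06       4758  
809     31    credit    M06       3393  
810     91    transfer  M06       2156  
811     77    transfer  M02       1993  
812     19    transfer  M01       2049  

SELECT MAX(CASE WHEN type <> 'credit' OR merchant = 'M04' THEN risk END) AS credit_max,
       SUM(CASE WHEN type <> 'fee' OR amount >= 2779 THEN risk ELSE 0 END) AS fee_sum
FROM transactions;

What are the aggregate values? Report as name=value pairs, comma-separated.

[credit_max: type <> 'credit' OR merchant = 'M04']
txn_id=800: ✓ → 18
txn_id=801: ✓ → 26
txn_id=802: ✓ → 9
txn_id=803: ✓ → 60
txn_id=804: ✗
txn_id=805: ✓ → 71
txn_id=806: ✗
txn_id=807: ✓ → 100
txn_id=808: ✓ → 26
txn_id=809: ✗
txn_id=810: ✓ → 91
txn_id=811: ✓ → 77
txn_id=812: ✓ → 19
credit_max = MAX(18, 26, 9, 60, 71, 100, 26, 91, 77, 19) = 100
—
[fee_sum: type <> 'fee' OR amount >= 2779]
txn_id=800: ✓ → 18
txn_id=801: ✓ → 26
txn_id=802: ✗
txn_id=803: ✓ → 60
txn_id=804: ✓ → 25
txn_id=805: ✗
txn_id=806: ✓ → 26
txn_id=807: ✓ → 100
txn_id=808: ✓ → 26
txn_id=809: ✓ → 31
txn_id=810: ✓ → 91
txn_id=811: ✓ → 77
txn_id=812: ✓ → 19
fee_sum = 18 + 26 + 60 + 25 + 26 + 100 + 26 + 31 + 91 + 77 + 19 = 499

credit_max=100, fee_sum=499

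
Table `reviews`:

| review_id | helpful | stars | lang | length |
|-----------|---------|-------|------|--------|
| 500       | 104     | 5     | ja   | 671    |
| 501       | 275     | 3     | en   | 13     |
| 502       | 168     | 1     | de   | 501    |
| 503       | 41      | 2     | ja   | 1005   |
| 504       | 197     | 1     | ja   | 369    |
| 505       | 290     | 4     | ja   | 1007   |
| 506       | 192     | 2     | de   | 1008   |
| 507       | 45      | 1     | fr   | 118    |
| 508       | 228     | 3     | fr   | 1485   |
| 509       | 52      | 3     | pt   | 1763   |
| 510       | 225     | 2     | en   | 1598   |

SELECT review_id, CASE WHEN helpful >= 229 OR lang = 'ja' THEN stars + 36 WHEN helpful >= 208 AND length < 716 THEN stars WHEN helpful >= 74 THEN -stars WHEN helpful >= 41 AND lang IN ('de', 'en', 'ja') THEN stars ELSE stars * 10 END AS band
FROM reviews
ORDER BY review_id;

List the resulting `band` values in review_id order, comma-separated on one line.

41, 39, -1, 38, 37, 40, -2, 10, -3, 30, -2

review_id=500: helpful >= 229 OR lang = 'ja' → 41
review_id=501: helpful >= 229 OR lang = 'ja' → 39
review_id=502: helpful >= 74 → -1
review_id=503: helpful >= 229 OR lang = 'ja' → 38
review_id=504: helpful >= 229 OR lang = 'ja' → 37
review_id=505: helpful >= 229 OR lang = 'ja' → 40
review_id=506: helpful >= 74 → -2
review_id=507: ELSE → 10
review_id=508: helpful >= 74 → -3
review_id=509: ELSE → 30
review_id=510: helpful >= 74 → -2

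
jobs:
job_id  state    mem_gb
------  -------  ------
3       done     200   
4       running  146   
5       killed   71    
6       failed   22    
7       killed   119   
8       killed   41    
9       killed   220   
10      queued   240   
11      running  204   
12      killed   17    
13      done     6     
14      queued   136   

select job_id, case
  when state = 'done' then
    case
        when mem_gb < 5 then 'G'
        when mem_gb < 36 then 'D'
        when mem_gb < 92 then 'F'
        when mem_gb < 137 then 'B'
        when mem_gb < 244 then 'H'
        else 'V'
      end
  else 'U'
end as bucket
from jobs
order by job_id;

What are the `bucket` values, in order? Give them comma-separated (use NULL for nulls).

H, U, U, U, U, U, U, U, U, U, D, U

job_id=3: state='done' → inner[mem_gb < 244] → H
job_id=4: state='running' → outer ELSE → U
job_id=5: state='killed' → outer ELSE → U
job_id=6: state='failed' → outer ELSE → U
job_id=7: state='killed' → outer ELSE → U
job_id=8: state='killed' → outer ELSE → U
job_id=9: state='killed' → outer ELSE → U
job_id=10: state='queued' → outer ELSE → U
job_id=11: state='running' → outer ELSE → U
job_id=12: state='killed' → outer ELSE → U
job_id=13: state='done' → inner[mem_gb < 36] → D
job_id=14: state='queued' → outer ELSE → U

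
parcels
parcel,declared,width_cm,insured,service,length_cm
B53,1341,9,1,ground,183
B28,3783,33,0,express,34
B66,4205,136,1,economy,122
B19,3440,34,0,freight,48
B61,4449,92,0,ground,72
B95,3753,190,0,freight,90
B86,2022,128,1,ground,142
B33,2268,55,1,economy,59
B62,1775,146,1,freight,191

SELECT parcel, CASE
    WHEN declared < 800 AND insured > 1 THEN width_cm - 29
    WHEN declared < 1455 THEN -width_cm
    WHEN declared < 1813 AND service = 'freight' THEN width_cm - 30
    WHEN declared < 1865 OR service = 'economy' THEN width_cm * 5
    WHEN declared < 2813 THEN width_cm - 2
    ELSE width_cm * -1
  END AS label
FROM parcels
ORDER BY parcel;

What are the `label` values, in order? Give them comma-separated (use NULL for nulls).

parcel=B19: ELSE → -34
parcel=B28: ELSE → -33
parcel=B33: declared < 1865 OR service = 'economy' → 275
parcel=B53: declared < 1455 → -9
parcel=B61: ELSE → -92
parcel=B62: declared < 1813 AND service = 'freight' → 116
parcel=B66: declared < 1865 OR service = 'economy' → 680
parcel=B86: declared < 2813 → 126
parcel=B95: ELSE → -190

-34, -33, 275, -9, -92, 116, 680, 126, -190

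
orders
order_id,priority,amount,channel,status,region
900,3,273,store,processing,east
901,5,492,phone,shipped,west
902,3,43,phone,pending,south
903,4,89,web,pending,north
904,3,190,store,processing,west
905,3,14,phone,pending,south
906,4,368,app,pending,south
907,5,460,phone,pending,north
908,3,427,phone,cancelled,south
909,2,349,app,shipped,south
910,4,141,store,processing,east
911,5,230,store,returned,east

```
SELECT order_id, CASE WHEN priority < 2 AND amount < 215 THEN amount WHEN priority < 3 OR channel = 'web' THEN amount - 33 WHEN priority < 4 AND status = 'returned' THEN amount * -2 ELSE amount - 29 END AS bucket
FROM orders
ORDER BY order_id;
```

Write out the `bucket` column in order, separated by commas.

order_id=900: ELSE → 244
order_id=901: ELSE → 463
order_id=902: ELSE → 14
order_id=903: priority < 3 OR channel = 'web' → 56
order_id=904: ELSE → 161
order_id=905: ELSE → -15
order_id=906: ELSE → 339
order_id=907: ELSE → 431
order_id=908: ELSE → 398
order_id=909: priority < 3 OR channel = 'web' → 316
order_id=910: ELSE → 112
order_id=911: ELSE → 201

244, 463, 14, 56, 161, -15, 339, 431, 398, 316, 112, 201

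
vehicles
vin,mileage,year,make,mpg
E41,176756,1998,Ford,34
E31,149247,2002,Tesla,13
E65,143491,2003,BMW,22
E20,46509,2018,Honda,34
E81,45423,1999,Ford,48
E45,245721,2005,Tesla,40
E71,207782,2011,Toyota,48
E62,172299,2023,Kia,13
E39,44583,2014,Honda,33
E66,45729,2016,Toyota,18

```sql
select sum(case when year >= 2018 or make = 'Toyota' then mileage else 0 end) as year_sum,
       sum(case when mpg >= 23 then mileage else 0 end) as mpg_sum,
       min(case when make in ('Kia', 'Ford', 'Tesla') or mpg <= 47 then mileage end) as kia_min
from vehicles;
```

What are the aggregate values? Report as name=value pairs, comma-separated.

year_sum=472319, mpg_sum=766774, kia_min=44583

[year_sum: year >= 2018 or make = 'Toyota']
vin=E41: ✗
vin=E31: ✗
vin=E65: ✗
vin=E20: ✓ → 46509
vin=E81: ✗
vin=E45: ✗
vin=E71: ✓ → 207782
vin=E62: ✓ → 172299
vin=E39: ✗
vin=E66: ✓ → 45729
year_sum = 46509 + 207782 + 172299 + 45729 = 472319
—
[mpg_sum: mpg >= 23]
vin=E41: ✓ → 176756
vin=E31: ✗
vin=E65: ✗
vin=E20: ✓ → 46509
vin=E81: ✓ → 45423
vin=E45: ✓ → 245721
vin=E71: ✓ → 207782
vin=E62: ✗
vin=E39: ✓ → 44583
vin=E66: ✗
mpg_sum = 176756 + 46509 + 45423 + 245721 + 207782 + 44583 = 766774
—
[kia_min: make in ('Kia', 'Ford', 'Tesla') or mpg <= 47]
vin=E41: ✓ → 176756
vin=E31: ✓ → 149247
vin=E65: ✓ → 143491
vin=E20: ✓ → 46509
vin=E81: ✓ → 45423
vin=E45: ✓ → 245721
vin=E71: ✗
vin=E62: ✓ → 172299
vin=E39: ✓ → 44583
vin=E66: ✓ → 45729
kia_min = MIN(176756, 149247, 143491, 46509, 45423, 245721, 172299, 44583, 45729) = 44583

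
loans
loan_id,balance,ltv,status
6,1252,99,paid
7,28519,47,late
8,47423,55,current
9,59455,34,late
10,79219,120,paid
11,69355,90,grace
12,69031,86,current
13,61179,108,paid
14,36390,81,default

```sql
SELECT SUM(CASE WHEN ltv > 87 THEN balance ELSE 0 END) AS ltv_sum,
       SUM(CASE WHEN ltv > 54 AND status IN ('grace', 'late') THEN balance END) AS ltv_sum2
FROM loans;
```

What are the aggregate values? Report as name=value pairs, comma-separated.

[ltv_sum: ltv > 87]
loan_id=6: ✓ → 1252
loan_id=7: ✗
loan_id=8: ✗
loan_id=9: ✗
loan_id=10: ✓ → 79219
loan_id=11: ✓ → 69355
loan_id=12: ✗
loan_id=13: ✓ → 61179
loan_id=14: ✗
ltv_sum = 1252 + 79219 + 69355 + 61179 = 211005
—
[ltv_sum2: ltv > 54 AND status IN ('grace', 'late')]
loan_id=6: ✗
loan_id=7: ✗
loan_id=8: ✗
loan_id=9: ✗
loan_id=10: ✗
loan_id=11: ✓ → 69355
loan_id=12: ✗
loan_id=13: ✗
loan_id=14: ✗
ltv_sum2 = 69355

ltv_sum=211005, ltv_sum2=69355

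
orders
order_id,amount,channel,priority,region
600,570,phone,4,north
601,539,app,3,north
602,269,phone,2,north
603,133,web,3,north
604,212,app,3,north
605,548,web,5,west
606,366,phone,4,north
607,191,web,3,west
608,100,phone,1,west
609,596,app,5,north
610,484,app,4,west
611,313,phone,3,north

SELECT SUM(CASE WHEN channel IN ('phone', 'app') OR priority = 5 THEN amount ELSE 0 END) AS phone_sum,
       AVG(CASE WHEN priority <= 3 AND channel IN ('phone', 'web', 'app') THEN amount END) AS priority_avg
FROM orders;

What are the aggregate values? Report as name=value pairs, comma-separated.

phone_sum=3997, priority_avg=251

[phone_sum: channel IN ('phone', 'app') OR priority = 5]
order_id=600: ✓ → 570
order_id=601: ✓ → 539
order_id=602: ✓ → 269
order_id=603: ✗
order_id=604: ✓ → 212
order_id=605: ✓ → 548
order_id=606: ✓ → 366
order_id=607: ✗
order_id=608: ✓ → 100
order_id=609: ✓ → 596
order_id=610: ✓ → 484
order_id=611: ✓ → 313
phone_sum = 570 + 539 + 269 + 212 + 548 + 366 + 100 + 596 + 484 + 313 = 3997
—
[priority_avg: priority <= 3 AND channel IN ('phone', 'web', 'app')]
order_id=600: ✗
order_id=601: ✓ → 539
order_id=602: ✓ → 269
order_id=603: ✓ → 133
order_id=604: ✓ → 212
order_id=605: ✗
order_id=606: ✗
order_id=607: ✓ → 191
order_id=608: ✓ → 100
order_id=609: ✗
order_id=610: ✗
order_id=611: ✓ → 313
priority_avg = (539 + 269 + 133 + 212 + 191 + 100 + 313) / 7 = 251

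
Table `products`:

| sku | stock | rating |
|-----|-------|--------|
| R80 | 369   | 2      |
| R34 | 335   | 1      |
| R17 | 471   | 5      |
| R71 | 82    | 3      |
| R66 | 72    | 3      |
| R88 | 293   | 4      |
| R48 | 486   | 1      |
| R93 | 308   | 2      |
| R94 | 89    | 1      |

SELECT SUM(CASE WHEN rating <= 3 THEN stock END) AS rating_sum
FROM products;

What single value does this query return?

1741

sku=R80: ✓ → 369
sku=R34: ✓ → 335
sku=R17: ✗
sku=R71: ✓ → 82
sku=R66: ✓ → 72
sku=R88: ✗
sku=R48: ✓ → 486
sku=R93: ✓ → 308
sku=R94: ✓ → 89
rating_sum = 369 + 335 + 82 + 72 + 486 + 308 + 89 = 1741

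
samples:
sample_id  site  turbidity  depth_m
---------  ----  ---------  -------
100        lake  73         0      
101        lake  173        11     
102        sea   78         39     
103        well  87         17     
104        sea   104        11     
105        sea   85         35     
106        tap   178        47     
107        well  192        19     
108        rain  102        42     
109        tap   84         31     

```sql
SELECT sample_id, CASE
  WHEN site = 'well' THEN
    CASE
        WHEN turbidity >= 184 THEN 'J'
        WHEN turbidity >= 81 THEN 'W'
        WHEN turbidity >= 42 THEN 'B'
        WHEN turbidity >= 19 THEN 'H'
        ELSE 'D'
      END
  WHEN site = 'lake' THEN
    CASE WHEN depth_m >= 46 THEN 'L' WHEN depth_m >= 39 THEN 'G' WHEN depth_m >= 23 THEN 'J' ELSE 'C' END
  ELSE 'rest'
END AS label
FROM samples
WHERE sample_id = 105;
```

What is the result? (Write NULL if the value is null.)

sample_id = 105: site=sea, turbidity=85, depth_m=35.
site='sea' → outer ELSE → rest

rest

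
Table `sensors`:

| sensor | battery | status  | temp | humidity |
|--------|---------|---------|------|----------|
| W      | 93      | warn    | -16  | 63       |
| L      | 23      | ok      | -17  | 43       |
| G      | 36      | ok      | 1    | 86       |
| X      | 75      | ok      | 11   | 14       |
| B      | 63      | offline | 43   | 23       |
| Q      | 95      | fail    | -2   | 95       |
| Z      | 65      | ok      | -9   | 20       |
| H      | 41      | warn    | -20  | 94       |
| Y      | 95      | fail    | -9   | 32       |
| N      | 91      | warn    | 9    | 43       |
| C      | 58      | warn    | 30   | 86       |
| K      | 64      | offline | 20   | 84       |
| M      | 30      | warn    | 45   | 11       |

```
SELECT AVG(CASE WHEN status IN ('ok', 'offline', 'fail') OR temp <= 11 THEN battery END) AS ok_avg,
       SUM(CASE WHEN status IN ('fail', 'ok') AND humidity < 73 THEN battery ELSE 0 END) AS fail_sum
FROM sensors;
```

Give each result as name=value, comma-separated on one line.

[ok_avg: status IN ('ok', 'offline', 'fail') OR temp <= 11]
sensor=W: ✓ → 93
sensor=L: ✓ → 23
sensor=G: ✓ → 36
sensor=X: ✓ → 75
sensor=B: ✓ → 63
sensor=Q: ✓ → 95
sensor=Z: ✓ → 65
sensor=H: ✓ → 41
sensor=Y: ✓ → 95
sensor=N: ✓ → 91
sensor=C: ✗
sensor=K: ✓ → 64
sensor=M: ✗
ok_avg = (93 + 23 + 36 + 75 + 63 + 95 + 65 + 41 + 95 + 91 + 64) / 11 = 67.3636363636
—
[fail_sum: status IN ('fail', 'ok') AND humidity < 73]
sensor=W: ✗
sensor=L: ✓ → 23
sensor=G: ✗
sensor=X: ✓ → 75
sensor=B: ✗
sensor=Q: ✗
sensor=Z: ✓ → 65
sensor=H: ✗
sensor=Y: ✓ → 95
sensor=N: ✗
sensor=C: ✗
sensor=K: ✗
sensor=M: ✗
fail_sum = 23 + 75 + 65 + 95 = 258

ok_avg=67.3636363636, fail_sum=258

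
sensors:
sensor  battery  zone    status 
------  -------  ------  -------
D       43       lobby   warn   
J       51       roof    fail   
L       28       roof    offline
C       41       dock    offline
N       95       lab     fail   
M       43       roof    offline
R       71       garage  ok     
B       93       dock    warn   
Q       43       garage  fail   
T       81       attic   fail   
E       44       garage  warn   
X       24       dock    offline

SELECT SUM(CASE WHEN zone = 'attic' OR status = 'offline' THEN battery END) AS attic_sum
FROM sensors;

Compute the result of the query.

sensor=D: ✗
sensor=J: ✗
sensor=L: ✓ → 28
sensor=C: ✓ → 41
sensor=N: ✗
sensor=M: ✓ → 43
sensor=R: ✗
sensor=B: ✗
sensor=Q: ✗
sensor=T: ✓ → 81
sensor=E: ✗
sensor=X: ✓ → 24
attic_sum = 28 + 41 + 43 + 81 + 24 = 217

217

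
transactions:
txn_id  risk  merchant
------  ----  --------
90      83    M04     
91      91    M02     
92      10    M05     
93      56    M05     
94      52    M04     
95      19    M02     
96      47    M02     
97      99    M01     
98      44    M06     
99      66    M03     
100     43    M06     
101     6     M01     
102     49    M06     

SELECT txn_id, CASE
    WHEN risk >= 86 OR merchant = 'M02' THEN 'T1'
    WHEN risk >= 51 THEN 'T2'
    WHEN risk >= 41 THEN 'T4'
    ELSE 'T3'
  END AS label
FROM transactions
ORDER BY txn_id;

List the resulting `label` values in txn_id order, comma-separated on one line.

T2, T1, T3, T2, T2, T1, T1, T1, T4, T2, T4, T3, T4

txn_id=90: risk >= 51 → T2
txn_id=91: risk >= 86 OR merchant = 'M02' → T1
txn_id=92: ELSE → T3
txn_id=93: risk >= 51 → T2
txn_id=94: risk >= 51 → T2
txn_id=95: risk >= 86 OR merchant = 'M02' → T1
txn_id=96: risk >= 86 OR merchant = 'M02' → T1
txn_id=97: risk >= 86 OR merchant = 'M02' → T1
txn_id=98: risk >= 41 → T4
txn_id=99: risk >= 51 → T2
txn_id=100: risk >= 41 → T4
txn_id=101: ELSE → T3
txn_id=102: risk >= 41 → T4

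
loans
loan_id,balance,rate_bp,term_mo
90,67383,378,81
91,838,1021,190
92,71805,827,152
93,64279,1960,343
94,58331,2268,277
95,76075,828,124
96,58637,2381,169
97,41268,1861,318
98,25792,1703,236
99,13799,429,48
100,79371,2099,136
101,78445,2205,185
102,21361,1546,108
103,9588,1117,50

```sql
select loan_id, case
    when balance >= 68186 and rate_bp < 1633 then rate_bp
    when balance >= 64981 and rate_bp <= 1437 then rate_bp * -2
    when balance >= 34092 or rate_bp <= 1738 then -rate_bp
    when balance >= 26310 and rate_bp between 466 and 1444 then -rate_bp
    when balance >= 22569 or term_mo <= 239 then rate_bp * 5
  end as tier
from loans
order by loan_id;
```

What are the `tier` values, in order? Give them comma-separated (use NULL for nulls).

loan_id=90: balance >= 64981 and rate_bp <= 1437 → -756
loan_id=91: balance >= 34092 or rate_bp <= 1738 → -1021
loan_id=92: balance >= 68186 and rate_bp < 1633 → 827
loan_id=93: balance >= 34092 or rate_bp <= 1738 → -1960
loan_id=94: balance >= 34092 or rate_bp <= 1738 → -2268
loan_id=95: balance >= 68186 and rate_bp < 1633 → 828
loan_id=96: balance >= 34092 or rate_bp <= 1738 → -2381
loan_id=97: balance >= 34092 or rate_bp <= 1738 → -1861
loan_id=98: balance >= 34092 or rate_bp <= 1738 → -1703
loan_id=99: balance >= 34092 or rate_bp <= 1738 → -429
loan_id=100: balance >= 34092 or rate_bp <= 1738 → -2099
loan_id=101: balance >= 34092 or rate_bp <= 1738 → -2205
loan_id=102: balance >= 34092 or rate_bp <= 1738 → -1546
loan_id=103: balance >= 34092 or rate_bp <= 1738 → -1117

-756, -1021, 827, -1960, -2268, 828, -2381, -1861, -1703, -429, -2099, -2205, -1546, -1117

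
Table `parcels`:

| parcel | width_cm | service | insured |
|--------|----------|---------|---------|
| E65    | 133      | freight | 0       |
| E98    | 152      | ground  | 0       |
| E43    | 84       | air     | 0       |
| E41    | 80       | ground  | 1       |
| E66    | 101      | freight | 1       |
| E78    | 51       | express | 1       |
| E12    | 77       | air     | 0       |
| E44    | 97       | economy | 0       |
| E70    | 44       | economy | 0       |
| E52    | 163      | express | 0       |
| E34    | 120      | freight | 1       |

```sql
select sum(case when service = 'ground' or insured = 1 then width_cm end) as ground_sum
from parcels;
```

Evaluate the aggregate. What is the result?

504

parcel=E65: ✗
parcel=E98: ✓ → 152
parcel=E43: ✗
parcel=E41: ✓ → 80
parcel=E66: ✓ → 101
parcel=E78: ✓ → 51
parcel=E12: ✗
parcel=E44: ✗
parcel=E70: ✗
parcel=E52: ✗
parcel=E34: ✓ → 120
ground_sum = 152 + 80 + 101 + 51 + 120 = 504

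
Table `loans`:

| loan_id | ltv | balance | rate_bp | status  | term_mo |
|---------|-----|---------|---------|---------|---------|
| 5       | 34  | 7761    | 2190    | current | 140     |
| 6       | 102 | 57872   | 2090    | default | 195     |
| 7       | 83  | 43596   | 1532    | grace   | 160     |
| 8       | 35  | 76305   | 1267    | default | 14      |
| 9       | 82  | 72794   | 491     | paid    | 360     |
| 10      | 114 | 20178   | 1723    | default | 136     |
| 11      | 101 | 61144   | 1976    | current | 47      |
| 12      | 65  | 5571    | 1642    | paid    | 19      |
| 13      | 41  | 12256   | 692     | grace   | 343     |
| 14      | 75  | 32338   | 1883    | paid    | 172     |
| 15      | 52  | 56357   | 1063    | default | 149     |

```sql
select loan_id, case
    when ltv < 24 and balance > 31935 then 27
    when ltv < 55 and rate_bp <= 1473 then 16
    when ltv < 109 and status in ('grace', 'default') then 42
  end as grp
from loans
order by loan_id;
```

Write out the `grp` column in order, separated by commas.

NULL, 42, 42, 16, NULL, NULL, NULL, NULL, 16, NULL, 16

loan_id=5: (no match → NULL) → NULL
loan_id=6: ltv < 109 and status in ('grace', 'default') → 42
loan_id=7: ltv < 109 and status in ('grace', 'default') → 42
loan_id=8: ltv < 55 and rate_bp <= 1473 → 16
loan_id=9: (no match → NULL) → NULL
loan_id=10: (no match → NULL) → NULL
loan_id=11: (no match → NULL) → NULL
loan_id=12: (no match → NULL) → NULL
loan_id=13: ltv < 55 and rate_bp <= 1473 → 16
loan_id=14: (no match → NULL) → NULL
loan_id=15: ltv < 55 and rate_bp <= 1473 → 16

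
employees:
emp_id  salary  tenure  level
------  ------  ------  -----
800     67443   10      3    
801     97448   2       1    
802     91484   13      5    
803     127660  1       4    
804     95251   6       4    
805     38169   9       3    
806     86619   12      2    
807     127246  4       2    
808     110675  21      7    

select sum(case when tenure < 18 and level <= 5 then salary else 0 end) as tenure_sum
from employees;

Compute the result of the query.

emp_id=800: ✓ → 67443
emp_id=801: ✓ → 97448
emp_id=802: ✓ → 91484
emp_id=803: ✓ → 127660
emp_id=804: ✓ → 95251
emp_id=805: ✓ → 38169
emp_id=806: ✓ → 86619
emp_id=807: ✓ → 127246
emp_id=808: ✗
tenure_sum = 67443 + 97448 + 91484 + 127660 + 95251 + 38169 + 86619 + 127246 = 731320

731320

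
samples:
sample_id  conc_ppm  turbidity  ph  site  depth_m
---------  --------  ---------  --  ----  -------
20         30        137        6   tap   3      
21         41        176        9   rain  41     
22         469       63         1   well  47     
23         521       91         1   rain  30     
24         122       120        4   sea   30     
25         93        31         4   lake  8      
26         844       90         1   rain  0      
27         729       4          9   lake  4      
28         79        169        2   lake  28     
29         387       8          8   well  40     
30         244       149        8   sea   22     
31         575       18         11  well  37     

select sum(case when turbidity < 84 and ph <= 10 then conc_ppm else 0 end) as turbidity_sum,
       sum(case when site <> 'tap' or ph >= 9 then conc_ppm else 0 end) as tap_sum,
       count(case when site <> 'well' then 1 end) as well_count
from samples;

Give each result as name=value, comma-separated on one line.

turbidity_sum=1678, tap_sum=4104, well_count=9

[turbidity_sum: turbidity < 84 and ph <= 10]
sample_id=20: ✗
sample_id=21: ✗
sample_id=22: ✓ → 469
sample_id=23: ✗
sample_id=24: ✗
sample_id=25: ✓ → 93
sample_id=26: ✗
sample_id=27: ✓ → 729
sample_id=28: ✗
sample_id=29: ✓ → 387
sample_id=30: ✗
sample_id=31: ✗
turbidity_sum = 469 + 93 + 729 + 387 = 1678
—
[tap_sum: site <> 'tap' or ph >= 9]
sample_id=20: ✗
sample_id=21: ✓ → 41
sample_id=22: ✓ → 469
sample_id=23: ✓ → 521
sample_id=24: ✓ → 122
sample_id=25: ✓ → 93
sample_id=26: ✓ → 844
sample_id=27: ✓ → 729
sample_id=28: ✓ → 79
sample_id=29: ✓ → 387
sample_id=30: ✓ → 244
sample_id=31: ✓ → 575
tap_sum = 41 + 469 + 521 + 122 + 93 + 844 + 729 + 79 + 387 + 244 + 575 = 4104
—
[well_count: site <> 'well']
sample_id=20: ✓ → 1
sample_id=21: ✓ → 1
sample_id=22: ✗
sample_id=23: ✓ → 1
sample_id=24: ✓ → 1
sample_id=25: ✓ → 1
sample_id=26: ✓ → 1
sample_id=27: ✓ → 1
sample_id=28: ✓ → 1
sample_id=29: ✗
sample_id=30: ✓ → 1
sample_id=31: ✗
well_count = COUNT(1, 1, 1, 1, 1, 1, 1, 1, 1) = 9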